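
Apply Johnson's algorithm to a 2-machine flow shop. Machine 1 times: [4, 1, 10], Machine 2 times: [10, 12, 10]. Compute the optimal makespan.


Apply Johnson's rule:
  Group 1 (a <= b): [(2, 1, 12), (1, 4, 10), (3, 10, 10)]
  Group 2 (a > b): []
Optimal job order: [2, 1, 3]
Schedule:
  Job 2: M1 done at 1, M2 done at 13
  Job 1: M1 done at 5, M2 done at 23
  Job 3: M1 done at 15, M2 done at 33
Makespan = 33

33


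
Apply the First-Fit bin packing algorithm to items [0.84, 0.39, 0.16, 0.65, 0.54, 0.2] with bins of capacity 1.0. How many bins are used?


Place items sequentially using First-Fit:
  Item 0.84 -> new Bin 1
  Item 0.39 -> new Bin 2
  Item 0.16 -> Bin 1 (now 1.0)
  Item 0.65 -> new Bin 3
  Item 0.54 -> Bin 2 (now 0.93)
  Item 0.2 -> Bin 3 (now 0.85)
Total bins used = 3

3


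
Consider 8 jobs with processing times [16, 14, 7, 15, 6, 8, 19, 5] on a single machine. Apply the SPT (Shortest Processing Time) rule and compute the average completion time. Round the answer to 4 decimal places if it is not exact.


Sort jobs by processing time (SPT order): [5, 6, 7, 8, 14, 15, 16, 19]
Compute completion times sequentially:
  Job 1: processing = 5, completes at 5
  Job 2: processing = 6, completes at 11
  Job 3: processing = 7, completes at 18
  Job 4: processing = 8, completes at 26
  Job 5: processing = 14, completes at 40
  Job 6: processing = 15, completes at 55
  Job 7: processing = 16, completes at 71
  Job 8: processing = 19, completes at 90
Sum of completion times = 316
Average completion time = 316/8 = 39.5

39.5


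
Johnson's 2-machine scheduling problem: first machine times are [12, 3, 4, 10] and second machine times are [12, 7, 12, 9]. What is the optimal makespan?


Apply Johnson's rule:
  Group 1 (a <= b): [(2, 3, 7), (3, 4, 12), (1, 12, 12)]
  Group 2 (a > b): [(4, 10, 9)]
Optimal job order: [2, 3, 1, 4]
Schedule:
  Job 2: M1 done at 3, M2 done at 10
  Job 3: M1 done at 7, M2 done at 22
  Job 1: M1 done at 19, M2 done at 34
  Job 4: M1 done at 29, M2 done at 43
Makespan = 43

43


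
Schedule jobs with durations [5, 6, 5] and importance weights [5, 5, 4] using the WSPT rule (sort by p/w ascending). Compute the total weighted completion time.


Compute p/w ratios and sort ascending (WSPT): [(5, 5), (6, 5), (5, 4)]
Compute weighted completion times:
  Job (p=5,w=5): C=5, w*C=5*5=25
  Job (p=6,w=5): C=11, w*C=5*11=55
  Job (p=5,w=4): C=16, w*C=4*16=64
Total weighted completion time = 144

144


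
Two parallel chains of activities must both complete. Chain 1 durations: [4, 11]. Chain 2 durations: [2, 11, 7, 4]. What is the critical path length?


Path A total = 4 + 11 = 15
Path B total = 2 + 11 + 7 + 4 = 24
Critical path = longest path = max(15, 24) = 24

24


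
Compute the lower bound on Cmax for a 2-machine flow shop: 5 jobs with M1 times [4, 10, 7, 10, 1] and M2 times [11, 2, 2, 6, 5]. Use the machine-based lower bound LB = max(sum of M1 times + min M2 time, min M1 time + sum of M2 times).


LB1 = sum(M1 times) + min(M2 times) = 32 + 2 = 34
LB2 = min(M1 times) + sum(M2 times) = 1 + 26 = 27
Lower bound = max(LB1, LB2) = max(34, 27) = 34

34


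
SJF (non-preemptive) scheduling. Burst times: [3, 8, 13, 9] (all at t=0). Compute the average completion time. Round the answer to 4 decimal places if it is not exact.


SJF order (ascending): [3, 8, 9, 13]
Completion times:
  Job 1: burst=3, C=3
  Job 2: burst=8, C=11
  Job 3: burst=9, C=20
  Job 4: burst=13, C=33
Average completion = 67/4 = 16.75

16.75


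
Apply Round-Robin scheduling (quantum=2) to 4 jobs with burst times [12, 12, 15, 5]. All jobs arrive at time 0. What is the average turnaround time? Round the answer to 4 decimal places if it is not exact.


Time quantum = 2
Execution trace:
  J1 runs 2 units, time = 2
  J2 runs 2 units, time = 4
  J3 runs 2 units, time = 6
  J4 runs 2 units, time = 8
  J1 runs 2 units, time = 10
  J2 runs 2 units, time = 12
  J3 runs 2 units, time = 14
  J4 runs 2 units, time = 16
  J1 runs 2 units, time = 18
  J2 runs 2 units, time = 20
  J3 runs 2 units, time = 22
  J4 runs 1 units, time = 23
  J1 runs 2 units, time = 25
  J2 runs 2 units, time = 27
  J3 runs 2 units, time = 29
  J1 runs 2 units, time = 31
  J2 runs 2 units, time = 33
  J3 runs 2 units, time = 35
  J1 runs 2 units, time = 37
  J2 runs 2 units, time = 39
  J3 runs 2 units, time = 41
  J3 runs 2 units, time = 43
  J3 runs 1 units, time = 44
Finish times: [37, 39, 44, 23]
Average turnaround = 143/4 = 35.75

35.75


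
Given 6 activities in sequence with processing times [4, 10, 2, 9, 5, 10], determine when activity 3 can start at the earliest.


Activity 3 starts after activities 1 through 2 complete.
Predecessor durations: [4, 10]
ES = 4 + 10 = 14

14


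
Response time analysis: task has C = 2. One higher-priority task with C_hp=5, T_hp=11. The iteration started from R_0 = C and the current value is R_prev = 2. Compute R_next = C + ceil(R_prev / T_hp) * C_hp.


R_next = C + ceil(R_prev / T_hp) * C_hp
ceil(2 / 11) = ceil(0.1818) = 1
Interference = 1 * 5 = 5
R_next = 2 + 5 = 7

7


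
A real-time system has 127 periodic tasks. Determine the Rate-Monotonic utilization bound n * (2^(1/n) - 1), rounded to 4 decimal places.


Compute 2^(1/127) = 1.0054727730
Subtract 1: 1.0054727730 - 1 = 0.0054727730
Multiply by n: 127 * 0.0054727730 = 0.6950421710
Round to 4 dp: 0.6950

0.6950


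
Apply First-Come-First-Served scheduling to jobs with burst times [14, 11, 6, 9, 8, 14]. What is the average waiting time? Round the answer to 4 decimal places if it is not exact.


FCFS order (as given): [14, 11, 6, 9, 8, 14]
Waiting times:
  Job 1: wait = 0
  Job 2: wait = 14
  Job 3: wait = 25
  Job 4: wait = 31
  Job 5: wait = 40
  Job 6: wait = 48
Sum of waiting times = 158
Average waiting time = 158/6 = 26.3333

26.3333


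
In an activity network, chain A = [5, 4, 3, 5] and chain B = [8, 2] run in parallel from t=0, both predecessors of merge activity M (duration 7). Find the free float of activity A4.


ES(A4) = sum of predecessors on chain A = 12
EF(A4) = ES + duration = 12 + 5 = 17
Successor of A4 is M. ES(M) = max(sum(A), sum(B)) = max(17, 10) = 17
Free float = ES(successor) - EF(current) = 17 - 17 = 0

0


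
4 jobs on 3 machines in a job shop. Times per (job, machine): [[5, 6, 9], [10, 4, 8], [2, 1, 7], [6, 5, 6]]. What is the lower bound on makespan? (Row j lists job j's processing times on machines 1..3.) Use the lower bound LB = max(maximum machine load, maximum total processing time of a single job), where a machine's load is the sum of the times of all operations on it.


Machine loads:
  Machine 1: 5 + 10 + 2 + 6 = 23
  Machine 2: 6 + 4 + 1 + 5 = 16
  Machine 3: 9 + 8 + 7 + 6 = 30
Max machine load = 30
Job totals:
  Job 1: 20
  Job 2: 22
  Job 3: 10
  Job 4: 17
Max job total = 22
Lower bound = max(30, 22) = 30

30


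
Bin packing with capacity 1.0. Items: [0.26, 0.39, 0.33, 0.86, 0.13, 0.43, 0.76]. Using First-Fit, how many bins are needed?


Place items sequentially using First-Fit:
  Item 0.26 -> new Bin 1
  Item 0.39 -> Bin 1 (now 0.65)
  Item 0.33 -> Bin 1 (now 0.98)
  Item 0.86 -> new Bin 2
  Item 0.13 -> Bin 2 (now 0.99)
  Item 0.43 -> new Bin 3
  Item 0.76 -> new Bin 4
Total bins used = 4

4


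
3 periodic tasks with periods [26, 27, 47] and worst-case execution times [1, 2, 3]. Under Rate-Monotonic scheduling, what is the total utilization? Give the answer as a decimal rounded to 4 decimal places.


Compute individual utilizations (exact fractions):
  Task 1: C/T = 1/26 (approx. 0.0385)
  Task 2: C/T = 2/27 (approx. 0.0741)
  Task 3: C/T = 3/47 (approx. 0.0638)
Total utilization U = 1/26 + 2/27 + 3/47 = 5819/32994
Rounded to 4 decimal places: U = 0.1764
RM (Liu & Layland) bound for 3 tasks = 0.779763; compare with U = 5819/32994 (approx. 0.176365)
U <= bound, so schedulable by RM sufficient condition.

0.1764


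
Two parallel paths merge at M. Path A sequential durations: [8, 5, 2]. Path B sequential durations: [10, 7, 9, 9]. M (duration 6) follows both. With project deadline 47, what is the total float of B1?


Forward pass: ES(B1) = sum of predecessors on chain B = 0
EF = ES + duration = 0 + 10 = 10
Backward pass: LF(M) = deadline = 47; LS(M) = 47 - 6 = 41
LF(B1) = LS(M) - sum(successors on chain B) = 41 - 25 = 16
LS = LF - duration = 16 - 10 = 6
Total float = LS - ES = 6 - 0 = 6

6


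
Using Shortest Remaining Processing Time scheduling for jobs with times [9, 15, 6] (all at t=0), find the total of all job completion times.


Since all jobs arrive at t=0, SRPT equals SPT ordering.
SPT order: [6, 9, 15]
Completion times:
  Job 1: p=6, C=6
  Job 2: p=9, C=15
  Job 3: p=15, C=30
Total completion time = 6 + 15 + 30 = 51

51


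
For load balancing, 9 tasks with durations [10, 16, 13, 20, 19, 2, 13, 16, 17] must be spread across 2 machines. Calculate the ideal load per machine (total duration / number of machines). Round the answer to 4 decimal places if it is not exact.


Total processing time = 10 + 16 + 13 + 20 + 19 + 2 + 13 + 16 + 17 = 126
Number of machines = 2
Ideal balanced load = 126 / 2 = 63.0

63.0


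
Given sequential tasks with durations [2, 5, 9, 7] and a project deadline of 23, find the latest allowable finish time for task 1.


LF(activity 1) = deadline - sum of successor durations
Successors: activities 2 through 4 with durations [5, 9, 7]
Sum of successor durations = 21
LF = 23 - 21 = 2

2


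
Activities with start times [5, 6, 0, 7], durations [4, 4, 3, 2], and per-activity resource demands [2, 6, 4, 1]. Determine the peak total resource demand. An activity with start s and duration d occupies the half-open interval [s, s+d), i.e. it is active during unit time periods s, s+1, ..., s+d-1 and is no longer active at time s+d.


Each activity i is active on [start_i, start_i + duration_i).
Compute total resource usage per time slot:
  t=0: active resources = [4], total = 4
  t=1: active resources = [4], total = 4
  t=2: active resources = [4], total = 4
  t=3: active resources = [], total = 0
  t=4: active resources = [], total = 0
  t=5: active resources = [2], total = 2
  t=6: active resources = [2, 6], total = 8
  t=7: active resources = [2, 6, 1], total = 9
  t=8: active resources = [2, 6, 1], total = 9
  t=9: active resources = [6], total = 6
Peak resource demand = 9

9


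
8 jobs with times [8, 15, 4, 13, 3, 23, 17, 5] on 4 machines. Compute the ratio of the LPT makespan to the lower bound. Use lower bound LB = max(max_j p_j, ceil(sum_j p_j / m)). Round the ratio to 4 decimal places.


LPT order: [23, 17, 15, 13, 8, 5, 4, 3]
Machine loads after assignment: [23, 21, 23, 21]
LPT makespan = 23
Lower bound = max(max_job, ceil(total/4)) = max(23, 22) = 23
Ratio = 23 / 23 = 1.0

1.0


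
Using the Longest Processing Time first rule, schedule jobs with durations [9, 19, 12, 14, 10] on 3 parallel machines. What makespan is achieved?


Sort jobs in decreasing order (LPT): [19, 14, 12, 10, 9]
Assign each job to the least loaded machine:
  Machine 1: jobs [19], load = 19
  Machine 2: jobs [14, 9], load = 23
  Machine 3: jobs [12, 10], load = 22
Makespan = max load = 23

23


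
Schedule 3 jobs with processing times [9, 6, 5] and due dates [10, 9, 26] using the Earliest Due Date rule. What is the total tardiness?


Sort by due date (EDD order): [(6, 9), (9, 10), (5, 26)]
Compute completion times and tardiness:
  Job 1: p=6, d=9, C=6, tardiness=max(0,6-9)=0
  Job 2: p=9, d=10, C=15, tardiness=max(0,15-10)=5
  Job 3: p=5, d=26, C=20, tardiness=max(0,20-26)=0
Total tardiness = 5

5


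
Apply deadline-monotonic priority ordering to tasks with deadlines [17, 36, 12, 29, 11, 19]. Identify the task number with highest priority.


Sort tasks by relative deadline (ascending):
  Task 5: deadline = 11
  Task 3: deadline = 12
  Task 1: deadline = 17
  Task 6: deadline = 19
  Task 4: deadline = 29
  Task 2: deadline = 36
Priority order (highest first): [5, 3, 1, 6, 4, 2]
Highest priority task = 5

5


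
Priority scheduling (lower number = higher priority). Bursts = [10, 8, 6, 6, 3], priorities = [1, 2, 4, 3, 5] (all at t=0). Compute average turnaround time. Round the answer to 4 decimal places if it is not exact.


Sort by priority (ascending = highest first):
Order: [(1, 10), (2, 8), (3, 6), (4, 6), (5, 3)]
Completion times:
  Priority 1, burst=10, C=10
  Priority 2, burst=8, C=18
  Priority 3, burst=6, C=24
  Priority 4, burst=6, C=30
  Priority 5, burst=3, C=33
Average turnaround = 115/5 = 23.0

23.0


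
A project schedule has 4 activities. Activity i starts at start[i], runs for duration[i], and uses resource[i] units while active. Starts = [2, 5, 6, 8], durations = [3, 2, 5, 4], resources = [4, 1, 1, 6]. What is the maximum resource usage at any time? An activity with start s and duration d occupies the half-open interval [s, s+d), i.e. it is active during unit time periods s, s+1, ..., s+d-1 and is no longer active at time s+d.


Each activity i is active on [start_i, start_i + duration_i).
Compute total resource usage per time slot:
  t=0: active resources = [], total = 0
  t=1: active resources = [], total = 0
  t=2: active resources = [4], total = 4
  t=3: active resources = [4], total = 4
  t=4: active resources = [4], total = 4
  t=5: active resources = [1], total = 1
  t=6: active resources = [1, 1], total = 2
  t=7: active resources = [1], total = 1
  t=8: active resources = [1, 6], total = 7
  t=9: active resources = [1, 6], total = 7
  t=10: active resources = [1, 6], total = 7
  t=11: active resources = [6], total = 6
Peak resource demand = 7

7


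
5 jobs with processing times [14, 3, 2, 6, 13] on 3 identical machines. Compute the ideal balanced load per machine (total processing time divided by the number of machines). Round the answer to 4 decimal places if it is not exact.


Total processing time = 14 + 3 + 2 + 6 + 13 = 38
Number of machines = 3
Ideal balanced load = 38 / 3 = 12.6667

12.6667


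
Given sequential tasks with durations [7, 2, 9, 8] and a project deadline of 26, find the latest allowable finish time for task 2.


LF(activity 2) = deadline - sum of successor durations
Successors: activities 3 through 4 with durations [9, 8]
Sum of successor durations = 17
LF = 26 - 17 = 9

9


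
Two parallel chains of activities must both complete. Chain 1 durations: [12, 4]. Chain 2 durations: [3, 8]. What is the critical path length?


Path A total = 12 + 4 = 16
Path B total = 3 + 8 = 11
Critical path = longest path = max(16, 11) = 16

16


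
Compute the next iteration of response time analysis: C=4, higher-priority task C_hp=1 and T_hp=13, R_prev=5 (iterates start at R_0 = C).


R_next = C + ceil(R_prev / T_hp) * C_hp
ceil(5 / 13) = ceil(0.3846) = 1
Interference = 1 * 1 = 1
R_next = 4 + 1 = 5
R_next = R_prev, so the iteration has converged (response time = 5).

5


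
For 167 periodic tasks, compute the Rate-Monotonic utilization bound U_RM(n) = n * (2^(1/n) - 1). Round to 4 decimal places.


Compute 2^(1/167) = 1.0041592075
Subtract 1: 1.0041592075 - 1 = 0.0041592075
Multiply by n: 167 * 0.0041592075 = 0.6945876525
Round to 4 dp: 0.6946

0.6946


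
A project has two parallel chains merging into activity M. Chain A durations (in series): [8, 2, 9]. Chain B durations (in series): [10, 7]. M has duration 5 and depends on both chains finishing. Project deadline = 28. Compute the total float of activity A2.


Forward pass: ES(A2) = sum of predecessors on chain A = 8
EF = ES + duration = 8 + 2 = 10
Backward pass: LF(M) = deadline = 28; LS(M) = 28 - 5 = 23
LF(A2) = LS(M) - sum(successors on chain A) = 23 - 9 = 14
LS = LF - duration = 14 - 2 = 12
Total float = LS - ES = 12 - 8 = 4

4


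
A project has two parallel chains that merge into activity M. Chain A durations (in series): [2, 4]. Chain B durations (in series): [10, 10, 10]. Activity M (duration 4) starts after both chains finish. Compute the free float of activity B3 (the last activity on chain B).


ES(B3) = sum of predecessors on chain B = 20
EF(B3) = ES + duration = 20 + 10 = 30
Successor of B3 is M. ES(M) = max(sum(A), sum(B)) = max(6, 30) = 30
Free float = ES(successor) - EF(current) = 30 - 30 = 0

0


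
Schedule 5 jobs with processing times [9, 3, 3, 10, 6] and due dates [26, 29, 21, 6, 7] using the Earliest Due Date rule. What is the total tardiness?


Sort by due date (EDD order): [(10, 6), (6, 7), (3, 21), (9, 26), (3, 29)]
Compute completion times and tardiness:
  Job 1: p=10, d=6, C=10, tardiness=max(0,10-6)=4
  Job 2: p=6, d=7, C=16, tardiness=max(0,16-7)=9
  Job 3: p=3, d=21, C=19, tardiness=max(0,19-21)=0
  Job 4: p=9, d=26, C=28, tardiness=max(0,28-26)=2
  Job 5: p=3, d=29, C=31, tardiness=max(0,31-29)=2
Total tardiness = 17

17


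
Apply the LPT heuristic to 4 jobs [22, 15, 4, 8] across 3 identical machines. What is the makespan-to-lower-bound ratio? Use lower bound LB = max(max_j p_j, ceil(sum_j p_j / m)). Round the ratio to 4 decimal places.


LPT order: [22, 15, 8, 4]
Machine loads after assignment: [22, 15, 12]
LPT makespan = 22
Lower bound = max(max_job, ceil(total/3)) = max(22, 17) = 22
Ratio = 22 / 22 = 1.0

1.0


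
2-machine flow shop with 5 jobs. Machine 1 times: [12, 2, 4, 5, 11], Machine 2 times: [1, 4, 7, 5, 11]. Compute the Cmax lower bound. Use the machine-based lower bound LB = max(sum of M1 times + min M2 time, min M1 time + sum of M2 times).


LB1 = sum(M1 times) + min(M2 times) = 34 + 1 = 35
LB2 = min(M1 times) + sum(M2 times) = 2 + 28 = 30
Lower bound = max(LB1, LB2) = max(35, 30) = 35

35


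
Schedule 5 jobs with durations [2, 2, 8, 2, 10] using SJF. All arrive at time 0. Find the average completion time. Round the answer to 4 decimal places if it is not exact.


SJF order (ascending): [2, 2, 2, 8, 10]
Completion times:
  Job 1: burst=2, C=2
  Job 2: burst=2, C=4
  Job 3: burst=2, C=6
  Job 4: burst=8, C=14
  Job 5: burst=10, C=24
Average completion = 50/5 = 10.0

10.0


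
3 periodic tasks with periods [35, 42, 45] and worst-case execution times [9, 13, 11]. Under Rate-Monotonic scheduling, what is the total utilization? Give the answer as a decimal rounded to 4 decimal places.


Compute individual utilizations (exact fractions):
  Task 1: C/T = 9/35 (approx. 0.2571)
  Task 2: C/T = 13/42 (approx. 0.3095)
  Task 3: C/T = 11/45 (approx. 0.2444)
Total utilization U = 9/35 + 13/42 + 11/45 = 73/90
Rounded to 4 decimal places: U = 0.8111
RM (Liu & Layland) bound for 3 tasks = 0.779763; compare with U = 73/90 (approx. 0.811111)
bound < U <= 1, so the RM sufficient condition is not met (inconclusive; an exact test such as response-time analysis is needed).

0.8111


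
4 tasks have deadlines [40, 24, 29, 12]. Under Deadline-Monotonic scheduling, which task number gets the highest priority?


Sort tasks by relative deadline (ascending):
  Task 4: deadline = 12
  Task 2: deadline = 24
  Task 3: deadline = 29
  Task 1: deadline = 40
Priority order (highest first): [4, 2, 3, 1]
Highest priority task = 4

4


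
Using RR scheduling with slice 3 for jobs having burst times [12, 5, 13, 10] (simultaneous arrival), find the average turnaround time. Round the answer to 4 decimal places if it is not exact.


Time quantum = 3
Execution trace:
  J1 runs 3 units, time = 3
  J2 runs 3 units, time = 6
  J3 runs 3 units, time = 9
  J4 runs 3 units, time = 12
  J1 runs 3 units, time = 15
  J2 runs 2 units, time = 17
  J3 runs 3 units, time = 20
  J4 runs 3 units, time = 23
  J1 runs 3 units, time = 26
  J3 runs 3 units, time = 29
  J4 runs 3 units, time = 32
  J1 runs 3 units, time = 35
  J3 runs 3 units, time = 38
  J4 runs 1 units, time = 39
  J3 runs 1 units, time = 40
Finish times: [35, 17, 40, 39]
Average turnaround = 131/4 = 32.75

32.75


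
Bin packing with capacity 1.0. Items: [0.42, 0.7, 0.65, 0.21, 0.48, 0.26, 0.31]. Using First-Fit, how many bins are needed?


Place items sequentially using First-Fit:
  Item 0.42 -> new Bin 1
  Item 0.7 -> new Bin 2
  Item 0.65 -> new Bin 3
  Item 0.21 -> Bin 1 (now 0.63)
  Item 0.48 -> new Bin 4
  Item 0.26 -> Bin 1 (now 0.89)
  Item 0.31 -> Bin 3 (now 0.96)
Total bins used = 4

4


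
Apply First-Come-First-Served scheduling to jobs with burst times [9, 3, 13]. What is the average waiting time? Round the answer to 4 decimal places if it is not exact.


FCFS order (as given): [9, 3, 13]
Waiting times:
  Job 1: wait = 0
  Job 2: wait = 9
  Job 3: wait = 12
Sum of waiting times = 21
Average waiting time = 21/3 = 7.0

7.0


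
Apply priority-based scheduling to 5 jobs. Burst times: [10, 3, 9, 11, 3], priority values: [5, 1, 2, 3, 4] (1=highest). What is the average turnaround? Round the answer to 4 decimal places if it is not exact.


Sort by priority (ascending = highest first):
Order: [(1, 3), (2, 9), (3, 11), (4, 3), (5, 10)]
Completion times:
  Priority 1, burst=3, C=3
  Priority 2, burst=9, C=12
  Priority 3, burst=11, C=23
  Priority 4, burst=3, C=26
  Priority 5, burst=10, C=36
Average turnaround = 100/5 = 20.0

20.0


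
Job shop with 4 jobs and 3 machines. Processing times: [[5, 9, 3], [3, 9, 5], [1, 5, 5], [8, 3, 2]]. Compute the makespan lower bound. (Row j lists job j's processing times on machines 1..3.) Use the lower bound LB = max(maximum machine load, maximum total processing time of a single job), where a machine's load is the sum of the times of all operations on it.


Machine loads:
  Machine 1: 5 + 3 + 1 + 8 = 17
  Machine 2: 9 + 9 + 5 + 3 = 26
  Machine 3: 3 + 5 + 5 + 2 = 15
Max machine load = 26
Job totals:
  Job 1: 17
  Job 2: 17
  Job 3: 11
  Job 4: 13
Max job total = 17
Lower bound = max(26, 17) = 26

26


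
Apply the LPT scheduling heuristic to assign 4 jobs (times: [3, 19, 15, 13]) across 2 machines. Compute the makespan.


Sort jobs in decreasing order (LPT): [19, 15, 13, 3]
Assign each job to the least loaded machine:
  Machine 1: jobs [19, 3], load = 22
  Machine 2: jobs [15, 13], load = 28
Makespan = max load = 28

28


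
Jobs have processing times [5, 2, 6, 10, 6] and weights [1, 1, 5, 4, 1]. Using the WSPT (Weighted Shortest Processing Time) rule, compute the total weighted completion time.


Compute p/w ratios and sort ascending (WSPT): [(6, 5), (2, 1), (10, 4), (5, 1), (6, 1)]
Compute weighted completion times:
  Job (p=6,w=5): C=6, w*C=5*6=30
  Job (p=2,w=1): C=8, w*C=1*8=8
  Job (p=10,w=4): C=18, w*C=4*18=72
  Job (p=5,w=1): C=23, w*C=1*23=23
  Job (p=6,w=1): C=29, w*C=1*29=29
Total weighted completion time = 162

162


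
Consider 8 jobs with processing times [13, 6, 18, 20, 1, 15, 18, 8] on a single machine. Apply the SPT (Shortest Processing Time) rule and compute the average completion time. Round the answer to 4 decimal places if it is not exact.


Sort jobs by processing time (SPT order): [1, 6, 8, 13, 15, 18, 18, 20]
Compute completion times sequentially:
  Job 1: processing = 1, completes at 1
  Job 2: processing = 6, completes at 7
  Job 3: processing = 8, completes at 15
  Job 4: processing = 13, completes at 28
  Job 5: processing = 15, completes at 43
  Job 6: processing = 18, completes at 61
  Job 7: processing = 18, completes at 79
  Job 8: processing = 20, completes at 99
Sum of completion times = 333
Average completion time = 333/8 = 41.625

41.625


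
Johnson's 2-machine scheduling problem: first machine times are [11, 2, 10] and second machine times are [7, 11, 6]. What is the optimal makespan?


Apply Johnson's rule:
  Group 1 (a <= b): [(2, 2, 11)]
  Group 2 (a > b): [(1, 11, 7), (3, 10, 6)]
Optimal job order: [2, 1, 3]
Schedule:
  Job 2: M1 done at 2, M2 done at 13
  Job 1: M1 done at 13, M2 done at 20
  Job 3: M1 done at 23, M2 done at 29
Makespan = 29

29


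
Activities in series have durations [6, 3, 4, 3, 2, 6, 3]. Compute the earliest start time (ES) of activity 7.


Activity 7 starts after activities 1 through 6 complete.
Predecessor durations: [6, 3, 4, 3, 2, 6]
ES = 6 + 3 + 4 + 3 + 2 + 6 = 24

24


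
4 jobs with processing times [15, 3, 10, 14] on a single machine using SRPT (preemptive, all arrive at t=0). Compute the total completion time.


Since all jobs arrive at t=0, SRPT equals SPT ordering.
SPT order: [3, 10, 14, 15]
Completion times:
  Job 1: p=3, C=3
  Job 2: p=10, C=13
  Job 3: p=14, C=27
  Job 4: p=15, C=42
Total completion time = 3 + 13 + 27 + 42 = 85

85


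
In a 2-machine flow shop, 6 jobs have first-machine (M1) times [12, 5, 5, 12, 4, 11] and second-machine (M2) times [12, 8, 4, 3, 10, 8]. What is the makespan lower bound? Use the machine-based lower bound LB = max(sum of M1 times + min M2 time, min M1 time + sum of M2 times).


LB1 = sum(M1 times) + min(M2 times) = 49 + 3 = 52
LB2 = min(M1 times) + sum(M2 times) = 4 + 45 = 49
Lower bound = max(LB1, LB2) = max(52, 49) = 52

52


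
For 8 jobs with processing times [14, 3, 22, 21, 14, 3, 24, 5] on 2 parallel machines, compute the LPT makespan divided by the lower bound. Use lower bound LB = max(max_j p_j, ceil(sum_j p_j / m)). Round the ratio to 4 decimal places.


LPT order: [24, 22, 21, 14, 14, 5, 3, 3]
Machine loads after assignment: [52, 54]
LPT makespan = 54
Lower bound = max(max_job, ceil(total/2)) = max(24, 53) = 53
Ratio = 54 / 53 = 1.0189

1.0189


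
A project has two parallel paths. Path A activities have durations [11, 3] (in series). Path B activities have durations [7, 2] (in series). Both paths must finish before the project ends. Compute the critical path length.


Path A total = 11 + 3 = 14
Path B total = 7 + 2 = 9
Critical path = longest path = max(14, 9) = 14

14


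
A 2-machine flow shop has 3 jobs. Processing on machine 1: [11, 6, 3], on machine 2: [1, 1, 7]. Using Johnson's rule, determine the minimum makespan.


Apply Johnson's rule:
  Group 1 (a <= b): [(3, 3, 7)]
  Group 2 (a > b): [(1, 11, 1), (2, 6, 1)]
Optimal job order: [3, 1, 2]
Schedule:
  Job 3: M1 done at 3, M2 done at 10
  Job 1: M1 done at 14, M2 done at 15
  Job 2: M1 done at 20, M2 done at 21
Makespan = 21

21


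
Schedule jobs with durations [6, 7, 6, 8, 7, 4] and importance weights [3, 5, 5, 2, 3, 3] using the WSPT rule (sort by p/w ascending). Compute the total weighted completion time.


Compute p/w ratios and sort ascending (WSPT): [(6, 5), (4, 3), (7, 5), (6, 3), (7, 3), (8, 2)]
Compute weighted completion times:
  Job (p=6,w=5): C=6, w*C=5*6=30
  Job (p=4,w=3): C=10, w*C=3*10=30
  Job (p=7,w=5): C=17, w*C=5*17=85
  Job (p=6,w=3): C=23, w*C=3*23=69
  Job (p=7,w=3): C=30, w*C=3*30=90
  Job (p=8,w=2): C=38, w*C=2*38=76
Total weighted completion time = 380

380


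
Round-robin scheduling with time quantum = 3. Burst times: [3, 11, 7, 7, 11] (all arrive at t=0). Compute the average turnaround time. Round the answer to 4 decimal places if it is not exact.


Time quantum = 3
Execution trace:
  J1 runs 3 units, time = 3
  J2 runs 3 units, time = 6
  J3 runs 3 units, time = 9
  J4 runs 3 units, time = 12
  J5 runs 3 units, time = 15
  J2 runs 3 units, time = 18
  J3 runs 3 units, time = 21
  J4 runs 3 units, time = 24
  J5 runs 3 units, time = 27
  J2 runs 3 units, time = 30
  J3 runs 1 units, time = 31
  J4 runs 1 units, time = 32
  J5 runs 3 units, time = 35
  J2 runs 2 units, time = 37
  J5 runs 2 units, time = 39
Finish times: [3, 37, 31, 32, 39]
Average turnaround = 142/5 = 28.4

28.4


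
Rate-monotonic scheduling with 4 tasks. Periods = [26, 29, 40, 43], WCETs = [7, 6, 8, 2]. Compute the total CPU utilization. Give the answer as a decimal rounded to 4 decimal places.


Compute individual utilizations (exact fractions):
  Task 1: C/T = 7/26 (approx. 0.2692)
  Task 2: C/T = 6/29 (approx. 0.2069)
  Task 3: C/T = 8/40 = 1/5 (approx. 0.2)
  Task 4: C/T = 2/43 (approx. 0.0465)
Total utilization U = 7/26 + 6/29 + 1/5 + 2/43 = 117147/162110
Rounded to 4 decimal places: U = 0.7226
RM (Liu & Layland) bound for 4 tasks = 0.756828; compare with U = 117147/162110 (approx. 0.722639)
U <= bound, so schedulable by RM sufficient condition.

0.7226


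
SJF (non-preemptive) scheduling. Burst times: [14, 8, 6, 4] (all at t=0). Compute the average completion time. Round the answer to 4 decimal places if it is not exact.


SJF order (ascending): [4, 6, 8, 14]
Completion times:
  Job 1: burst=4, C=4
  Job 2: burst=6, C=10
  Job 3: burst=8, C=18
  Job 4: burst=14, C=32
Average completion = 64/4 = 16.0

16.0


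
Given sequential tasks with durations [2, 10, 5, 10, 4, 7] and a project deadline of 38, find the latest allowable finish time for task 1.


LF(activity 1) = deadline - sum of successor durations
Successors: activities 2 through 6 with durations [10, 5, 10, 4, 7]
Sum of successor durations = 36
LF = 38 - 36 = 2

2


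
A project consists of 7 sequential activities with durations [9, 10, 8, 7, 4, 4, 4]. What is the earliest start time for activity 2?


Activity 2 starts after activities 1 through 1 complete.
Predecessor durations: [9]
ES = 9 = 9

9


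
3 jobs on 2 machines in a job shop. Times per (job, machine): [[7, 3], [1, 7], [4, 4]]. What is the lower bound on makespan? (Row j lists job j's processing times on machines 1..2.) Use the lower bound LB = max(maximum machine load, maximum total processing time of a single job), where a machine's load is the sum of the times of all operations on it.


Machine loads:
  Machine 1: 7 + 1 + 4 = 12
  Machine 2: 3 + 7 + 4 = 14
Max machine load = 14
Job totals:
  Job 1: 10
  Job 2: 8
  Job 3: 8
Max job total = 10
Lower bound = max(14, 10) = 14

14


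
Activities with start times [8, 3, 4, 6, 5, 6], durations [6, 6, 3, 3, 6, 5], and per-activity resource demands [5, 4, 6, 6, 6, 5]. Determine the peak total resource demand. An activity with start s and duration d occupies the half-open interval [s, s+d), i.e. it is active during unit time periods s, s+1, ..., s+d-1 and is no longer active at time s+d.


Each activity i is active on [start_i, start_i + duration_i).
Compute total resource usage per time slot:
  t=0: active resources = [], total = 0
  t=1: active resources = [], total = 0
  t=2: active resources = [], total = 0
  t=3: active resources = [4], total = 4
  t=4: active resources = [4, 6], total = 10
  t=5: active resources = [4, 6, 6], total = 16
  t=6: active resources = [4, 6, 6, 6, 5], total = 27
  t=7: active resources = [4, 6, 6, 5], total = 21
  t=8: active resources = [5, 4, 6, 6, 5], total = 26
  t=9: active resources = [5, 6, 5], total = 16
  t=10: active resources = [5, 6, 5], total = 16
  t=11: active resources = [5], total = 5
  t=12: active resources = [5], total = 5
  t=13: active resources = [5], total = 5
Peak resource demand = 27

27


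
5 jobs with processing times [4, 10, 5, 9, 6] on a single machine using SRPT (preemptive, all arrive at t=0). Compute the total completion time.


Since all jobs arrive at t=0, SRPT equals SPT ordering.
SPT order: [4, 5, 6, 9, 10]
Completion times:
  Job 1: p=4, C=4
  Job 2: p=5, C=9
  Job 3: p=6, C=15
  Job 4: p=9, C=24
  Job 5: p=10, C=34
Total completion time = 4 + 9 + 15 + 24 + 34 = 86

86


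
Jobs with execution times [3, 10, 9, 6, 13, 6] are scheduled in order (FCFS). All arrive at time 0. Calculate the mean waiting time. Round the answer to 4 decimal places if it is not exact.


FCFS order (as given): [3, 10, 9, 6, 13, 6]
Waiting times:
  Job 1: wait = 0
  Job 2: wait = 3
  Job 3: wait = 13
  Job 4: wait = 22
  Job 5: wait = 28
  Job 6: wait = 41
Sum of waiting times = 107
Average waiting time = 107/6 = 17.8333

17.8333


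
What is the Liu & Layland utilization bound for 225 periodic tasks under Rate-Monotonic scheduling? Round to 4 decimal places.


Compute 2^(1/225) = 1.0030854042
Subtract 1: 1.0030854042 - 1 = 0.0030854042
Multiply by n: 225 * 0.0030854042 = 0.6942159450
Round to 4 dp: 0.6942

0.6942


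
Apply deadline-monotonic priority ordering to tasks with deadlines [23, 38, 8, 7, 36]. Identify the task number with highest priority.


Sort tasks by relative deadline (ascending):
  Task 4: deadline = 7
  Task 3: deadline = 8
  Task 1: deadline = 23
  Task 5: deadline = 36
  Task 2: deadline = 38
Priority order (highest first): [4, 3, 1, 5, 2]
Highest priority task = 4

4


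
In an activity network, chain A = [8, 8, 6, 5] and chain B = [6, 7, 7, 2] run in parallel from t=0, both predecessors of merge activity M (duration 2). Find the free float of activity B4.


ES(B4) = sum of predecessors on chain B = 20
EF(B4) = ES + duration = 20 + 2 = 22
Successor of B4 is M. ES(M) = max(sum(A), sum(B)) = max(27, 22) = 27
Free float = ES(successor) - EF(current) = 27 - 22 = 5

5


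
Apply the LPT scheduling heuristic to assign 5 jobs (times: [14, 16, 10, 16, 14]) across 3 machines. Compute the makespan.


Sort jobs in decreasing order (LPT): [16, 16, 14, 14, 10]
Assign each job to the least loaded machine:
  Machine 1: jobs [16, 10], load = 26
  Machine 2: jobs [16], load = 16
  Machine 3: jobs [14, 14], load = 28
Makespan = max load = 28

28


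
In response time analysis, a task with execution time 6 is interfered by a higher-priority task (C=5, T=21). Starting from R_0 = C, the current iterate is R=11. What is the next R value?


R_next = C + ceil(R_prev / T_hp) * C_hp
ceil(11 / 21) = ceil(0.5238) = 1
Interference = 1 * 5 = 5
R_next = 6 + 5 = 11
R_next = R_prev, so the iteration has converged (response time = 11).

11


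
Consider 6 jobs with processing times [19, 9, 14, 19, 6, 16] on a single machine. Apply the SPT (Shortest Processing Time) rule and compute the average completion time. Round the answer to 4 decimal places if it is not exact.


Sort jobs by processing time (SPT order): [6, 9, 14, 16, 19, 19]
Compute completion times sequentially:
  Job 1: processing = 6, completes at 6
  Job 2: processing = 9, completes at 15
  Job 3: processing = 14, completes at 29
  Job 4: processing = 16, completes at 45
  Job 5: processing = 19, completes at 64
  Job 6: processing = 19, completes at 83
Sum of completion times = 242
Average completion time = 242/6 = 40.3333

40.3333


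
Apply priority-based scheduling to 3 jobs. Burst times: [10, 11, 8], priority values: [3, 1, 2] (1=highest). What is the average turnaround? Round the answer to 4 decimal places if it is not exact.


Sort by priority (ascending = highest first):
Order: [(1, 11), (2, 8), (3, 10)]
Completion times:
  Priority 1, burst=11, C=11
  Priority 2, burst=8, C=19
  Priority 3, burst=10, C=29
Average turnaround = 59/3 = 19.6667

19.6667


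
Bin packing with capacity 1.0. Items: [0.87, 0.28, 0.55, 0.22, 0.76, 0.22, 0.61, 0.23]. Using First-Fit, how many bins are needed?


Place items sequentially using First-Fit:
  Item 0.87 -> new Bin 1
  Item 0.28 -> new Bin 2
  Item 0.55 -> Bin 2 (now 0.83)
  Item 0.22 -> new Bin 3
  Item 0.76 -> Bin 3 (now 0.98)
  Item 0.22 -> new Bin 4
  Item 0.61 -> Bin 4 (now 0.83)
  Item 0.23 -> new Bin 5
Total bins used = 5

5


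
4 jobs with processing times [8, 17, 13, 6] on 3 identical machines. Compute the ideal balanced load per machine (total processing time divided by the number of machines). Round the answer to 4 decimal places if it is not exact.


Total processing time = 8 + 17 + 13 + 6 = 44
Number of machines = 3
Ideal balanced load = 44 / 3 = 14.6667

14.6667


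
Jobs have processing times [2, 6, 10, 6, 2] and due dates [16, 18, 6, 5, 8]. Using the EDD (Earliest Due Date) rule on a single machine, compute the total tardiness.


Sort by due date (EDD order): [(6, 5), (10, 6), (2, 8), (2, 16), (6, 18)]
Compute completion times and tardiness:
  Job 1: p=6, d=5, C=6, tardiness=max(0,6-5)=1
  Job 2: p=10, d=6, C=16, tardiness=max(0,16-6)=10
  Job 3: p=2, d=8, C=18, tardiness=max(0,18-8)=10
  Job 4: p=2, d=16, C=20, tardiness=max(0,20-16)=4
  Job 5: p=6, d=18, C=26, tardiness=max(0,26-18)=8
Total tardiness = 33

33


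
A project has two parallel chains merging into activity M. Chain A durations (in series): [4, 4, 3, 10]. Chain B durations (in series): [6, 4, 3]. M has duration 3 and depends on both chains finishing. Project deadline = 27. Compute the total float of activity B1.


Forward pass: ES(B1) = sum of predecessors on chain B = 0
EF = ES + duration = 0 + 6 = 6
Backward pass: LF(M) = deadline = 27; LS(M) = 27 - 3 = 24
LF(B1) = LS(M) - sum(successors on chain B) = 24 - 7 = 17
LS = LF - duration = 17 - 6 = 11
Total float = LS - ES = 11 - 0 = 11

11


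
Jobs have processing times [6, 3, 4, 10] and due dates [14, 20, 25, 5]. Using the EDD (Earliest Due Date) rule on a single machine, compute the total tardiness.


Sort by due date (EDD order): [(10, 5), (6, 14), (3, 20), (4, 25)]
Compute completion times and tardiness:
  Job 1: p=10, d=5, C=10, tardiness=max(0,10-5)=5
  Job 2: p=6, d=14, C=16, tardiness=max(0,16-14)=2
  Job 3: p=3, d=20, C=19, tardiness=max(0,19-20)=0
  Job 4: p=4, d=25, C=23, tardiness=max(0,23-25)=0
Total tardiness = 7

7


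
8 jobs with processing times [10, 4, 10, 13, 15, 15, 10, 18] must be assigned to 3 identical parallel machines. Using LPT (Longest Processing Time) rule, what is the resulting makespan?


Sort jobs in decreasing order (LPT): [18, 15, 15, 13, 10, 10, 10, 4]
Assign each job to the least loaded machine:
  Machine 1: jobs [18, 10, 4], load = 32
  Machine 2: jobs [15, 13], load = 28
  Machine 3: jobs [15, 10, 10], load = 35
Makespan = max load = 35

35


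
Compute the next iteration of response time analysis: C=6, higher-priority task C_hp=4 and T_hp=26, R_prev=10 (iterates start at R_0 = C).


R_next = C + ceil(R_prev / T_hp) * C_hp
ceil(10 / 26) = ceil(0.3846) = 1
Interference = 1 * 4 = 4
R_next = 6 + 4 = 10
R_next = R_prev, so the iteration has converged (response time = 10).

10


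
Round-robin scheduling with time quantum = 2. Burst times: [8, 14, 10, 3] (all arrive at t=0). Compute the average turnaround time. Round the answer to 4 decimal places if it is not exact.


Time quantum = 2
Execution trace:
  J1 runs 2 units, time = 2
  J2 runs 2 units, time = 4
  J3 runs 2 units, time = 6
  J4 runs 2 units, time = 8
  J1 runs 2 units, time = 10
  J2 runs 2 units, time = 12
  J3 runs 2 units, time = 14
  J4 runs 1 units, time = 15
  J1 runs 2 units, time = 17
  J2 runs 2 units, time = 19
  J3 runs 2 units, time = 21
  J1 runs 2 units, time = 23
  J2 runs 2 units, time = 25
  J3 runs 2 units, time = 27
  J2 runs 2 units, time = 29
  J3 runs 2 units, time = 31
  J2 runs 2 units, time = 33
  J2 runs 2 units, time = 35
Finish times: [23, 35, 31, 15]
Average turnaround = 104/4 = 26.0

26.0


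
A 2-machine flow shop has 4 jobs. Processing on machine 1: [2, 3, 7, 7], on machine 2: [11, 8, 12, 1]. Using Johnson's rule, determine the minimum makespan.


Apply Johnson's rule:
  Group 1 (a <= b): [(1, 2, 11), (2, 3, 8), (3, 7, 12)]
  Group 2 (a > b): [(4, 7, 1)]
Optimal job order: [1, 2, 3, 4]
Schedule:
  Job 1: M1 done at 2, M2 done at 13
  Job 2: M1 done at 5, M2 done at 21
  Job 3: M1 done at 12, M2 done at 33
  Job 4: M1 done at 19, M2 done at 34
Makespan = 34

34


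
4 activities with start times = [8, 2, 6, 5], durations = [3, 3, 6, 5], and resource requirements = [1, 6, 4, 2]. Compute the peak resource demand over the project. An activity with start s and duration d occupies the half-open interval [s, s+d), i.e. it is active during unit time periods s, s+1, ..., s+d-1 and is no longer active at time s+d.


Each activity i is active on [start_i, start_i + duration_i).
Compute total resource usage per time slot:
  t=0: active resources = [], total = 0
  t=1: active resources = [], total = 0
  t=2: active resources = [6], total = 6
  t=3: active resources = [6], total = 6
  t=4: active resources = [6], total = 6
  t=5: active resources = [2], total = 2
  t=6: active resources = [4, 2], total = 6
  t=7: active resources = [4, 2], total = 6
  t=8: active resources = [1, 4, 2], total = 7
  t=9: active resources = [1, 4, 2], total = 7
  t=10: active resources = [1, 4], total = 5
  t=11: active resources = [4], total = 4
Peak resource demand = 7

7


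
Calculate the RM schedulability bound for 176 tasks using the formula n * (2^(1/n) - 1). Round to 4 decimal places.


Compute 2^(1/176) = 1.0039461017
Subtract 1: 1.0039461017 - 1 = 0.0039461017
Multiply by n: 176 * 0.0039461017 = 0.6945138992
Round to 4 dp: 0.6945

0.6945


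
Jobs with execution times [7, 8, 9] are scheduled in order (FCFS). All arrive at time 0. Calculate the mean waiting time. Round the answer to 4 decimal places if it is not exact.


FCFS order (as given): [7, 8, 9]
Waiting times:
  Job 1: wait = 0
  Job 2: wait = 7
  Job 3: wait = 15
Sum of waiting times = 22
Average waiting time = 22/3 = 7.3333

7.3333
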